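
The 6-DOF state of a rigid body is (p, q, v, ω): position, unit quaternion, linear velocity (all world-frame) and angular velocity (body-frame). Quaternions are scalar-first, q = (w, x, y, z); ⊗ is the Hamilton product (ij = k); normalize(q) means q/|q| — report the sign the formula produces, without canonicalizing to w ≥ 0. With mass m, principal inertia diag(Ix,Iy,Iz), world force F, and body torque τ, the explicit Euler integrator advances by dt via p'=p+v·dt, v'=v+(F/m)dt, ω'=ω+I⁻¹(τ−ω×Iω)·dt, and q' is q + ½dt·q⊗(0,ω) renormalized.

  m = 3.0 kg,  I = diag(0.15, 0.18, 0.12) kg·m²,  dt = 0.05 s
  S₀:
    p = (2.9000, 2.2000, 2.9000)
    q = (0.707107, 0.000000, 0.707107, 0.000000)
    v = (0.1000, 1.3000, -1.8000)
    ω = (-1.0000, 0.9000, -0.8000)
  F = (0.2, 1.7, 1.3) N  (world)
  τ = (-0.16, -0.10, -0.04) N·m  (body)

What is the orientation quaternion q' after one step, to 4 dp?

2q̇ = q⊗(0,ω) = (-0.6363963, -1.2727926, 0.6363963, 0.1414214)
updated quaternion q' = (0.6907, -0.0318, 0.7225, 0.0035)

q' = (0.6907, -0.0318, 0.7225, 0.0035)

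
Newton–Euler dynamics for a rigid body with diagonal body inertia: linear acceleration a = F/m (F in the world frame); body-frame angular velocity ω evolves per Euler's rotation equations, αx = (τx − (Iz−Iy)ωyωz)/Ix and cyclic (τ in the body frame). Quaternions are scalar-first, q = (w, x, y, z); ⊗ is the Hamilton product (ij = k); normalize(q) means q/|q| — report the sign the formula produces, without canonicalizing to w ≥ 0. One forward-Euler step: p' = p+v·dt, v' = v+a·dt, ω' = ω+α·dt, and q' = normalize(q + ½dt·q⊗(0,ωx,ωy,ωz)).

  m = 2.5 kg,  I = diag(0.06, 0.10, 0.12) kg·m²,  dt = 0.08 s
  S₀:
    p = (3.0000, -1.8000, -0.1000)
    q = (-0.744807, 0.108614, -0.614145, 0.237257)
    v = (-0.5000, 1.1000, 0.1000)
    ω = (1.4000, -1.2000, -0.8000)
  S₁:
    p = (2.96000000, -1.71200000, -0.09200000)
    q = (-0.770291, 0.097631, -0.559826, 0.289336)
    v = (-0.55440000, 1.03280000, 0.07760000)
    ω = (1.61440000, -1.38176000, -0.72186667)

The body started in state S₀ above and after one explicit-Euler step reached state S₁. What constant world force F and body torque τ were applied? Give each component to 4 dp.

ω₁ − ω₀ = (0.21440000, -0.18176000, 0.07813333)
ω₀×(Iω₀) = (0.0192, 0.0672, -0.0672)
I·α + gyro = (0.1800, -0.1600, 0.0500)
velocity change Δv = (-0.05440000, -0.06720000, -0.02240000)
F = m·Δv/dt = (-1.7000, -2.1000, -0.7000)

F = (-1.7000, -2.1000, -0.7000)
τ = (0.1800, -0.1600, 0.0500)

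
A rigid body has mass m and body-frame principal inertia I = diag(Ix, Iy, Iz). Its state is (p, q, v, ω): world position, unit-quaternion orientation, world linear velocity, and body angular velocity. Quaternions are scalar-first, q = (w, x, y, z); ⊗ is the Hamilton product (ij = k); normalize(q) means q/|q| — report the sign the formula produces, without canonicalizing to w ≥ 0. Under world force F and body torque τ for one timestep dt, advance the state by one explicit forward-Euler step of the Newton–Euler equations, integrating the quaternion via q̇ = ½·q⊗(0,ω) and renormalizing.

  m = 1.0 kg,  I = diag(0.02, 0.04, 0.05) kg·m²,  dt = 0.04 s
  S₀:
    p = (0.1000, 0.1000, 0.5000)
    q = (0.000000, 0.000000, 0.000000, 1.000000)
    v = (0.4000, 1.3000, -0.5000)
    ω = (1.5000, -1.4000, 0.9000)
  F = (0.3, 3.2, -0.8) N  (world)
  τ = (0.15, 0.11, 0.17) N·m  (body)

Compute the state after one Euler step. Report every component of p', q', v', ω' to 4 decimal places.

p' = (0.1160, 0.1520, 0.4800)
q' = (-0.0180, 0.0280, 0.0300, 0.9990)
v' = (0.4120, 1.4280, -0.5320)
ω' = (1.8252, -1.2495, 1.0696)

p' = p + v·dt = (0.1160, 0.1520, 0.4800)
v' = v + a·dt = (0.4120, 1.4280, -0.5320)
α = I⁻¹(τ − ω×Iω) = (8.1300, 3.7625, 4.2400)
new body rate ω' = (1.8252, -1.2495, 1.0696)
q⊗(0,ω) = (-0.9000000, 1.4000000, 1.5000000, 0.0000000)
q' = normalize(q + ½dt·q⊗(0,ω)) = (-0.0180, 0.0280, 0.0300, 0.9990)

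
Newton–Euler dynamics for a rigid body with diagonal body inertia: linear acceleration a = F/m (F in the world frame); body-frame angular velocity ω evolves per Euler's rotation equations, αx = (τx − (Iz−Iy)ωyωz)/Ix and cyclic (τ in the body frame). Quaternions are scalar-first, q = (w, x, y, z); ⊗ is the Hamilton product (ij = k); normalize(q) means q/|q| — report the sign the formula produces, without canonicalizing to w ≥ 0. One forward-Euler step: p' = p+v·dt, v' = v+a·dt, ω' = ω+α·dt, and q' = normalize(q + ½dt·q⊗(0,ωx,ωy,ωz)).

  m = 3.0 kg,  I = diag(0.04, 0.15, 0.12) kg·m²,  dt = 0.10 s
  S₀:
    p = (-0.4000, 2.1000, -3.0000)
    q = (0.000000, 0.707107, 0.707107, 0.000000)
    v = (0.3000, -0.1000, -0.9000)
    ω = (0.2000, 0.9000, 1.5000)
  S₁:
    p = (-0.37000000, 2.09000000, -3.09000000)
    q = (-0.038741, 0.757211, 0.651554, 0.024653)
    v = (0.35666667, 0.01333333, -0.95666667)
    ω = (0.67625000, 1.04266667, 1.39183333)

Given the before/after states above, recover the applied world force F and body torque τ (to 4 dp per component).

Δω = ω₁−ω₀ = (0.47625000, 0.14266667, -0.10816667)
ω₀×(Iω₀) = (-0.0405, -0.0240, 0.0198)
I·α + gyro = (0.1500, 0.1900, -0.1100)
Δv = v₁−v₀ = (0.05666667, 0.11333333, -0.05666667)
applied force F = (1.7000, 3.4000, -1.7000)

F = (1.7000, 3.4000, -1.7000)
τ = (0.1500, 0.1900, -0.1100)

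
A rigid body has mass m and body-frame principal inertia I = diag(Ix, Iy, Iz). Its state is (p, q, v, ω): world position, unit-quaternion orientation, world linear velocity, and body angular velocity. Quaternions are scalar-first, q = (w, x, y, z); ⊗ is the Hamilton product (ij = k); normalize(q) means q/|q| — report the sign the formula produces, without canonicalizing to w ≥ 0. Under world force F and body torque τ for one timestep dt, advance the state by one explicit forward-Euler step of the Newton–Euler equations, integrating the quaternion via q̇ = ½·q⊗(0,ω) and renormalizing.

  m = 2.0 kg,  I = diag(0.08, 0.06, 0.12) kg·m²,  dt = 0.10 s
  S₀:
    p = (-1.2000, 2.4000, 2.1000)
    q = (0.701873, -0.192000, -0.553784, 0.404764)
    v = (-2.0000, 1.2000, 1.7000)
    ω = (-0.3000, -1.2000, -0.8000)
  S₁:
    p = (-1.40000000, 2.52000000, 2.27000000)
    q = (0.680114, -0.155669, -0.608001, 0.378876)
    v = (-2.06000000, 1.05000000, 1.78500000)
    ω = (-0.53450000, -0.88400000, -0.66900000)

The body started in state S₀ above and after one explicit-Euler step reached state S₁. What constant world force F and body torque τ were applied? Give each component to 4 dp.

Δω = ω₁−ω₀ = (-0.23450000, 0.31600000, 0.13100000)
ω₀×(Iω₀) = (0.0576, -0.0096, -0.0072)
τ = I·(Δω/dt) + ω₀×(Iω₀) = (-0.1300, 0.1800, 0.1500)
v₁ − v₀ = (-0.06000000, -0.15000000, 0.08500000)
F = m·Δv/dt = (-1.2000, -3.0000, 1.7000)

F = (-1.2000, -3.0000, 1.7000)
τ = (-0.1300, 0.1800, 0.1500)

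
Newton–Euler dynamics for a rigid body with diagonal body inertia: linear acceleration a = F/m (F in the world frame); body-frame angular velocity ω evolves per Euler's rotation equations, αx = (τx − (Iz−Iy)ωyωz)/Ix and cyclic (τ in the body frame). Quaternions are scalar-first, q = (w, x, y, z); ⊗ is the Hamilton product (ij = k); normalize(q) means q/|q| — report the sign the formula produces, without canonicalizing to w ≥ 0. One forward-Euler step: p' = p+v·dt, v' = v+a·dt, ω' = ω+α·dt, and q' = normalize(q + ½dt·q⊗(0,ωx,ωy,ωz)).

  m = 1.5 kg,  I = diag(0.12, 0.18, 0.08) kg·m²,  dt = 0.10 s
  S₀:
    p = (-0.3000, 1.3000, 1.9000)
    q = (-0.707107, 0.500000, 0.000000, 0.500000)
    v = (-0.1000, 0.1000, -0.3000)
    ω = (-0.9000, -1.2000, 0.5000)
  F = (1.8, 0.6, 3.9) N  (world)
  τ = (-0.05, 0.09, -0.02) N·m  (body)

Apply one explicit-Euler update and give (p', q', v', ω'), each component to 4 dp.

precession coupling ω×(Iω) = (0.0600, -0.0180, 0.0648)
(τ − ω×Iω)/I = (-0.9167, 0.6000, -1.0600)
new body rate ω' = (-0.9917, -1.1400, 0.3940)
q⊗(0,ω) = (0.2000000, 1.2363963, 0.1485284, -0.9535535)
updated quaternion q' = (-0.6949, 0.5601, 0.0074, 0.4509)
linear accel F/m = (1.2000, 0.4000, 2.6000)
p' = p + v·dt = (-0.3100, 1.3100, 1.8700)
new velocity v' = (0.0200, 0.1400, -0.0400)

p' = (-0.3100, 1.3100, 1.8700)
q' = (-0.6949, 0.5601, 0.0074, 0.4509)
v' = (0.0200, 0.1400, -0.0400)
ω' = (-0.9917, -1.1400, 0.3940)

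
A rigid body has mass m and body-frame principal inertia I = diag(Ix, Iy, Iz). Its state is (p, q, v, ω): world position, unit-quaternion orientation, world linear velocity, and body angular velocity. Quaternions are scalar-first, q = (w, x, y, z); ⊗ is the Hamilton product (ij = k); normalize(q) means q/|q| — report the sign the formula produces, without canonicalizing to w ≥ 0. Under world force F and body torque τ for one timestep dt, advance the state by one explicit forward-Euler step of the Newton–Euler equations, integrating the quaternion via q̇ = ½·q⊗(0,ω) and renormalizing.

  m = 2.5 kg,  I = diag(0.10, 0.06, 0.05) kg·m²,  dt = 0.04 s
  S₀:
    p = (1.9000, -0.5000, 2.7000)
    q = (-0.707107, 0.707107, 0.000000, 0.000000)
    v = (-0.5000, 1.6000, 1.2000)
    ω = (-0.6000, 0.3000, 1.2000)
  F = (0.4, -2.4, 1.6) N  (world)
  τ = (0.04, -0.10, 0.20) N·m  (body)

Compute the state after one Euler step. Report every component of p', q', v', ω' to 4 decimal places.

a = (0.1600, -0.9600, 0.6400)
p + v·dt = (1.8800, -0.4360, 2.7480)
new velocity v' = (-0.4936, 1.5616, 1.2256)
α = I⁻¹(τ − ω×Iω) = (0.4360, -1.0667, 3.8560)
ω' = ω + α·dt = (-0.5826, 0.2573, 1.3542)
Hamilton product q⊗(0,ω) = (0.4242642, 0.4242642, -1.0606605, -0.6363963)
updated quaternion q' = (-0.6984, 0.7153, -0.0212, -0.0127)

p' = (1.8800, -0.4360, 2.7480)
q' = (-0.6984, 0.7153, -0.0212, -0.0127)
v' = (-0.4936, 1.5616, 1.2256)
ω' = (-0.5826, 0.2573, 1.3542)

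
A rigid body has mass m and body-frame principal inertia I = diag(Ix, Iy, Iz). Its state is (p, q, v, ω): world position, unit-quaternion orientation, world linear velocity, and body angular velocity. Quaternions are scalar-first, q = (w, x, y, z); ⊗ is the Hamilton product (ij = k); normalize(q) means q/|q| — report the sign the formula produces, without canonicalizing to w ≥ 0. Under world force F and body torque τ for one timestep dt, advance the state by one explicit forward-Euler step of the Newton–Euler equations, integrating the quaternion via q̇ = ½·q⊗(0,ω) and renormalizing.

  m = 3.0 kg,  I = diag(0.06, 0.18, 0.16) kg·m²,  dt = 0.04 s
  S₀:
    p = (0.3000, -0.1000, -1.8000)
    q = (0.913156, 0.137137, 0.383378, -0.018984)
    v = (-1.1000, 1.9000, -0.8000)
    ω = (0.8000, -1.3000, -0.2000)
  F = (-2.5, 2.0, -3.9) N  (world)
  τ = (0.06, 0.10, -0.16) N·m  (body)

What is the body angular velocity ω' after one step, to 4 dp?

angular accel α = (1.0867, 0.4667, -0.2200)
ω' = ω + α·dt = (0.8435, -1.2813, -0.2088)

ω' = (0.8435, -1.2813, -0.2088)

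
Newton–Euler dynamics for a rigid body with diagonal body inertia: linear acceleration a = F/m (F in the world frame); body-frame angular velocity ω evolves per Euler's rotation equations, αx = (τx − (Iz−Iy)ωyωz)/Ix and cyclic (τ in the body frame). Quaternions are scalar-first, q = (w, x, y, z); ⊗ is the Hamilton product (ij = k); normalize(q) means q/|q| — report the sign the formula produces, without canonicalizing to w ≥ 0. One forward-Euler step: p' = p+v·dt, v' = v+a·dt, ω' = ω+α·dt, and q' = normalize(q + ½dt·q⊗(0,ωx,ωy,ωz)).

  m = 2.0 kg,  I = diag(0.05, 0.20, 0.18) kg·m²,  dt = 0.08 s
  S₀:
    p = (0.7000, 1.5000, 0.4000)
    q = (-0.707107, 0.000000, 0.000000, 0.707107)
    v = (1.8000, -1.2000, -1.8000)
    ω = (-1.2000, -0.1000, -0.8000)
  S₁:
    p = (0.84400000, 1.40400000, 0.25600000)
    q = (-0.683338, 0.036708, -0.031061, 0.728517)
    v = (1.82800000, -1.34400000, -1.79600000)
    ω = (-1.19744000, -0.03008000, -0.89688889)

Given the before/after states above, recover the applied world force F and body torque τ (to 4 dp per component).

F = (0.7000, -3.6000, 0.1000)
τ = (0.0000, 0.0500, -0.2000)

Δv = v₁−v₀ = (0.02800000, -0.14400000, 0.00400000)
applied force F = (0.7000, -3.6000, 0.1000)
Δω = ω₁−ω₀ = (0.00256000, 0.06992000, -0.09688889)
ω₀×(Iω₀) = (-0.0016, -0.1248, 0.0180)
τ = I·(Δω/dt) + ω₀×(Iω₀) = (0.0000, 0.0500, -0.2000)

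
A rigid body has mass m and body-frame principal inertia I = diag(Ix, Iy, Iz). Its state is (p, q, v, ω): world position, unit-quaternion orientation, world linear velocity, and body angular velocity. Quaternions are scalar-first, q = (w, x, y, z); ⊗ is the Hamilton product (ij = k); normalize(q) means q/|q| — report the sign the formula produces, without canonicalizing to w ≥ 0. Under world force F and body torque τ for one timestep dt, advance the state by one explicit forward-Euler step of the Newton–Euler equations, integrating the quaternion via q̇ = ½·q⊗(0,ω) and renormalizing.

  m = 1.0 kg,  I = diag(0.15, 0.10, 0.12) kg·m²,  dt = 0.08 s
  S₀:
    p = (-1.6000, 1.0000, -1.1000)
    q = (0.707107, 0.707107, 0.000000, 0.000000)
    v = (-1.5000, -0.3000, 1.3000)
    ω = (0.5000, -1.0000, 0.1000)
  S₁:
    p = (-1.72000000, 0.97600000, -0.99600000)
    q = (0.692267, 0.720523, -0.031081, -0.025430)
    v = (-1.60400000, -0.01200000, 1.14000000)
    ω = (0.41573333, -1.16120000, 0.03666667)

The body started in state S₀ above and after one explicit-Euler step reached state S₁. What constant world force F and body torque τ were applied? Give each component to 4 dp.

velocity change Δv = (-0.10400000, 0.28800000, -0.16000000)
m·(v₁−v₀)/dt = (-1.3000, 3.6000, -2.0000)
rate change Δω = (-0.08426667, -0.16120000, -0.06333333)
precession coupling = (-0.0020, 0.0015, 0.0250)
applied torque τ = (-0.1600, -0.2000, -0.0700)

F = (-1.3000, 3.6000, -2.0000)
τ = (-0.1600, -0.2000, -0.0700)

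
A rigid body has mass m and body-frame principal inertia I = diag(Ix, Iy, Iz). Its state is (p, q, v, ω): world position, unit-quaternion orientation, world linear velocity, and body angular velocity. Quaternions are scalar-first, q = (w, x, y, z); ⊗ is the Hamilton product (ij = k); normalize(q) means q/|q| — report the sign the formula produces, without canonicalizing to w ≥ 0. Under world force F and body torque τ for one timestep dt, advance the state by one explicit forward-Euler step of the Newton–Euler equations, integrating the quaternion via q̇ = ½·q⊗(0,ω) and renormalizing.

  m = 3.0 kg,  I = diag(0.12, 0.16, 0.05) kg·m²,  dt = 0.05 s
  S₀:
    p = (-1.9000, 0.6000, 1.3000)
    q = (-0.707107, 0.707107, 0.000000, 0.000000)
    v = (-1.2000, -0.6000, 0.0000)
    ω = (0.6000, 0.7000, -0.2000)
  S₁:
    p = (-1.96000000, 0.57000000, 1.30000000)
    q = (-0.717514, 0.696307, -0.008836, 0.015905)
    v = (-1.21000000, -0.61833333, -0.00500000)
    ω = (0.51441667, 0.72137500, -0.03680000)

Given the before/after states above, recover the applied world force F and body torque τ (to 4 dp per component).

F = (-0.6000, -1.1000, -0.3000)
τ = (-0.1900, 0.0600, 0.1800)

ω₁ − ω₀ = (-0.08558333, 0.02137500, 0.16320000)
ω₀×(Iω₀) = (0.0154, -0.0084, 0.0168)
applied torque τ = (-0.1900, 0.0600, 0.1800)
Δv = v₁−v₀ = (-0.01000000, -0.01833333, -0.00500000)
F = m·Δv/dt = (-0.6000, -1.1000, -0.3000)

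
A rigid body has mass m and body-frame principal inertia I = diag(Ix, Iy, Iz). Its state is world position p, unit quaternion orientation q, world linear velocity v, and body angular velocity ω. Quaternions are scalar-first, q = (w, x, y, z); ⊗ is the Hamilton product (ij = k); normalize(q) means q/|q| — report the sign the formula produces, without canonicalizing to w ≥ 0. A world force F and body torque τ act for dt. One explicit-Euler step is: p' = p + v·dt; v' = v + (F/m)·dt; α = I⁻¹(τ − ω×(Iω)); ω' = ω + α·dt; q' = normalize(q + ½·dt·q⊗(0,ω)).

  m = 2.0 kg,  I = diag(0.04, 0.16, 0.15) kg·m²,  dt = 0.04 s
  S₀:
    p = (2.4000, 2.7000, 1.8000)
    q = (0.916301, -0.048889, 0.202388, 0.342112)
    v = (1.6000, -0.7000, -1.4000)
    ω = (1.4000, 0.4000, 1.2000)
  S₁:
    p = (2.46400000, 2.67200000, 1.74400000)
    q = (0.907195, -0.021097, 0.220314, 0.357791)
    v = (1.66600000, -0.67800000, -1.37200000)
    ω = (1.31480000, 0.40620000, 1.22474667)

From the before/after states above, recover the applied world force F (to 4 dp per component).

Δv = v₁−v₀ = (0.06600000, 0.02200000, 0.02800000)
F = m·Δv/dt = (3.3000, 1.1000, 1.4000)

F = (3.3000, 1.1000, 1.4000)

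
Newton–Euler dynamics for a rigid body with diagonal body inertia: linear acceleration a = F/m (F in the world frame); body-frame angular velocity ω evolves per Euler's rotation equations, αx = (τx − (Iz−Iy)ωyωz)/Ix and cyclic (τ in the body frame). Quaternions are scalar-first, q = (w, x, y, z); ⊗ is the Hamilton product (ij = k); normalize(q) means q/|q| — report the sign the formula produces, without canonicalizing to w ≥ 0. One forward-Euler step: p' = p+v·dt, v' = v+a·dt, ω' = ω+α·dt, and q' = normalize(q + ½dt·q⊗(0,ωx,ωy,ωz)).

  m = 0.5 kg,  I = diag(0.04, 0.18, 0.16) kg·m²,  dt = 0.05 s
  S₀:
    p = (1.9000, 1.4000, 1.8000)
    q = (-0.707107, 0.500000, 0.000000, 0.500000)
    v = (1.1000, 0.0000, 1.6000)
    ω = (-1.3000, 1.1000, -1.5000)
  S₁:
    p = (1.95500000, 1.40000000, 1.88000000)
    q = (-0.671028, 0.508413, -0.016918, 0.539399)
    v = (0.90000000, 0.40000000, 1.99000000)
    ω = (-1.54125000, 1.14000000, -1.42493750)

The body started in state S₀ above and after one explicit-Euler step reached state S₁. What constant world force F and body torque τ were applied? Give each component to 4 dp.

Δω = ω₁−ω₀ = (-0.24125000, 0.04000000, 0.07506250)
precession coupling = (0.0330, -0.2340, -0.2002)
applied torque τ = (-0.1600, -0.0900, 0.0400)
v₁ − v₀ = (-0.20000000, 0.40000000, 0.39000000)
m·(v₁−v₀)/dt = (-2.0000, 4.0000, 3.9000)

F = (-2.0000, 4.0000, 3.9000)
τ = (-0.1600, -0.0900, 0.0400)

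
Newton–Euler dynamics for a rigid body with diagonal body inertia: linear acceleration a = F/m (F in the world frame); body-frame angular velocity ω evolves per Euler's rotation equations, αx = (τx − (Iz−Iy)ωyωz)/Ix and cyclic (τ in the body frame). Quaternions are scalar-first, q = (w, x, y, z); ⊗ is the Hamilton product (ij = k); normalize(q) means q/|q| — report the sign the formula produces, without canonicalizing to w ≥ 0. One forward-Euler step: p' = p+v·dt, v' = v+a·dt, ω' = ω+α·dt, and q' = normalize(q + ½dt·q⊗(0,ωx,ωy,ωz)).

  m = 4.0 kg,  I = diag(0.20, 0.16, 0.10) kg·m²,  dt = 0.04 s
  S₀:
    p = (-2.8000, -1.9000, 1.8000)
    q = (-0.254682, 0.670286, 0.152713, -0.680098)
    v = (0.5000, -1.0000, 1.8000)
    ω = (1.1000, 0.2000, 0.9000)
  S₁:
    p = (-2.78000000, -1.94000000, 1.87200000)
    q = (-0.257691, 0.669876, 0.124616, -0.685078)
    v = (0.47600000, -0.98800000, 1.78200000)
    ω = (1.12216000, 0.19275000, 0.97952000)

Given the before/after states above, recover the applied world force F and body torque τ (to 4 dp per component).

F = (-2.4000, 1.2000, -1.8000)
τ = (0.1000, 0.0700, 0.1900)

v₁ − v₀ = (-0.02400000, 0.01200000, -0.01800000)
applied force F = (-2.4000, 1.2000, -1.8000)
Δω = ω₁−ω₀ = (0.02216000, -0.00725000, 0.07952000)
I·α + gyro = (0.1000, 0.0700, 0.1900)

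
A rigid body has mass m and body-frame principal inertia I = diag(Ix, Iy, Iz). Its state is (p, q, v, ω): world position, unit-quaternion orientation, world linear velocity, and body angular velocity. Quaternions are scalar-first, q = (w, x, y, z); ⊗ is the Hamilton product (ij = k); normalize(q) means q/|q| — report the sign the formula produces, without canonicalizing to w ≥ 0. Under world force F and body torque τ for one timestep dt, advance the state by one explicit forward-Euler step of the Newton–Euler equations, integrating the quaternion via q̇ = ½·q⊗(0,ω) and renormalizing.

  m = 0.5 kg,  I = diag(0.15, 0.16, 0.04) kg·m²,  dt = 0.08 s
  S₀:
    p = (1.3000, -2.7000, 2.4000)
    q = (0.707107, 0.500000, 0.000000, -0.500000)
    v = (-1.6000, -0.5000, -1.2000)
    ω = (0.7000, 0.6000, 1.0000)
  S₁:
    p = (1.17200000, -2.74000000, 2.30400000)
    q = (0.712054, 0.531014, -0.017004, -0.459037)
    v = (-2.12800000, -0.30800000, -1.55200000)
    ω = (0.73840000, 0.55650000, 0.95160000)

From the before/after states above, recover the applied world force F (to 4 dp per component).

F = (-3.3000, 1.2000, -2.2000)

v₁ − v₀ = (-0.52800000, 0.19200000, -0.35200000)
m·(v₁−v₀)/dt = (-3.3000, 1.2000, -2.2000)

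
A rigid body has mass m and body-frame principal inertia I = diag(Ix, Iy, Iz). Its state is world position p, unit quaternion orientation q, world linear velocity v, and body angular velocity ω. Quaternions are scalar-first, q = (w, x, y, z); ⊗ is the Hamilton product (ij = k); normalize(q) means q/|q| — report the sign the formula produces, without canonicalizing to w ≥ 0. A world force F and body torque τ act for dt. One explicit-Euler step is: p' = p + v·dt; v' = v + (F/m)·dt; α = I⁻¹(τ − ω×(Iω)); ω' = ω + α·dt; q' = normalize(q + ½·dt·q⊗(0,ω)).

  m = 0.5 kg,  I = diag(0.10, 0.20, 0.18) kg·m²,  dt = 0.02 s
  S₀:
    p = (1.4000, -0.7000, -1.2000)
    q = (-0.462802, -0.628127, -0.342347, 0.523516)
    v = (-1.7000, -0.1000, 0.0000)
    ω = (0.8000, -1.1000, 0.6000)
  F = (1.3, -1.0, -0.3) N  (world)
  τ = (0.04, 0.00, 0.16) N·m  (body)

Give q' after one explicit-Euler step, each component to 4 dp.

q' = (-0.4646, -0.6281, -0.3293, 0.5303)

Hamilton product q⊗(0,ω) = (-0.1881897, 0.0002178, 1.3047712, 0.6871361)
q' = normalize(q + ½dt·q⊗(0,ω)) = (-0.4646, -0.6281, -0.3293, 0.5303)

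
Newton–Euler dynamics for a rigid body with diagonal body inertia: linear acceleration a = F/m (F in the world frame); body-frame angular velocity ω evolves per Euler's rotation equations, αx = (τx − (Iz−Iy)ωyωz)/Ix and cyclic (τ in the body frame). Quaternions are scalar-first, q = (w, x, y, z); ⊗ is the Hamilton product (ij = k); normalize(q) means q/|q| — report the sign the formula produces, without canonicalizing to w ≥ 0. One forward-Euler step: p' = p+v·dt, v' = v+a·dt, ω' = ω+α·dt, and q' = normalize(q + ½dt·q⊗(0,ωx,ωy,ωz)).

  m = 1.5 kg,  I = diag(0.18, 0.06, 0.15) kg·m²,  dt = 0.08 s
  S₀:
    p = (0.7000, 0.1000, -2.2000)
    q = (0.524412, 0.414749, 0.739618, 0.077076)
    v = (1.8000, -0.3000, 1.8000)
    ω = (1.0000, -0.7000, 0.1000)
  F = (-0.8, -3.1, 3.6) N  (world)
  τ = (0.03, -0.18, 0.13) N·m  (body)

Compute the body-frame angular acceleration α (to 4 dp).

α = (0.2017, -3.0500, 0.3067)

gyro term ω×Iω = (-0.0063, 0.0030, 0.0840)
α = I⁻¹(τ − ω×Iω) = (0.2017, -3.0500, 0.3067)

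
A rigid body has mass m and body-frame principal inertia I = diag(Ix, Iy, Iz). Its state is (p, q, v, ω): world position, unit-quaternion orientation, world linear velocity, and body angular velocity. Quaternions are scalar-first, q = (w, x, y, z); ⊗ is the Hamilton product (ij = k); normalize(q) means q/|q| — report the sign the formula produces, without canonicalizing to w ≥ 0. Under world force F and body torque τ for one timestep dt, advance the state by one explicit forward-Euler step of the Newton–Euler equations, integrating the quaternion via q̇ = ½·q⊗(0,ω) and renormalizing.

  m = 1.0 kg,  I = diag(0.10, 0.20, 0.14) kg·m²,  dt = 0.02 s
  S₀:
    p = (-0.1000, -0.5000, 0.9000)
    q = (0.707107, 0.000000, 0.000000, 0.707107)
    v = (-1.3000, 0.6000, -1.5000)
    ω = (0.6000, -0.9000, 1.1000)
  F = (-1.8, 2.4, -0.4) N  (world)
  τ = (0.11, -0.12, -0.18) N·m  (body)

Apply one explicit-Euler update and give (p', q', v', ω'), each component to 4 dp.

p' = (-0.1260, -0.4880, 0.8700)
q' = (0.6992, 0.0106, -0.0021, 0.7148)
v' = (-1.3360, 0.6480, -1.5080)
ω' = (0.6101, -0.9094, 1.0820)

ω×(Iω) gyroscopic = (0.0594, -0.0264, -0.0540)
(τ − ω×Iω)/I = (0.5060, -0.4680, -0.9000)
ω' = ω + α·dt = (0.6101, -0.9094, 1.0820)
q⊗(0,ω) = (-0.7778177, 1.0606605, -0.2121321, 0.7778177)
q' = normalize(q + ½dt·q⊗(0,ω)) = (0.6992, 0.0106, -0.0021, 0.7148)
p + v·dt = (-0.1260, -0.4880, 0.8700)
v + (F/m)dt = (-1.3360, 0.6480, -1.5080)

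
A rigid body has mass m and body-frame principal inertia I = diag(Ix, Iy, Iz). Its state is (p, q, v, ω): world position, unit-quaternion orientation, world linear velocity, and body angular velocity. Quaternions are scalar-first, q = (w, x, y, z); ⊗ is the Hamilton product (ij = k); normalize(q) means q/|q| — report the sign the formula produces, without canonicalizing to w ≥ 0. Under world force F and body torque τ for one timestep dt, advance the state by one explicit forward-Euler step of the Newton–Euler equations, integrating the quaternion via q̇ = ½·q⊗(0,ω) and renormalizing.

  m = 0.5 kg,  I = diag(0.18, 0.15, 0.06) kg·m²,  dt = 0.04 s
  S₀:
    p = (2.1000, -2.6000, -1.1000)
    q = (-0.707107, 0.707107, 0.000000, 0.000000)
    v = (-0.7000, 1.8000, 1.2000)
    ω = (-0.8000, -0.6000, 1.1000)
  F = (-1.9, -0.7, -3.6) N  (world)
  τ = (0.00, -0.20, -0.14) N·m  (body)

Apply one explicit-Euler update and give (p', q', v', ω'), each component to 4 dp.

p' = (2.0720, -2.5280, -1.0520)
q' = (-0.6955, 0.7181, -0.0071, -0.0240)
v' = (-0.8520, 1.7440, 0.9120)
ω' = (-0.8132, -0.6252, 1.0163)

gyro term ω×Iω = (0.0594, -0.1056, -0.0144)
α = I⁻¹(τ − ω×Iω) = (-0.3300, -0.6293, -2.0933)
ω + α·dt = (-0.8132, -0.6252, 1.0163)
q⊗(0,ω) = (0.5656856, 0.5656856, -0.3535535, -1.2020819)
updated quaternion q' = (-0.6955, 0.7181, -0.0071, -0.0240)
linear accel F/m = (-3.8000, -1.4000, -7.2000)
p + v·dt = (2.0720, -2.5280, -1.0520)
new velocity v' = (-0.8520, 1.7440, 0.9120)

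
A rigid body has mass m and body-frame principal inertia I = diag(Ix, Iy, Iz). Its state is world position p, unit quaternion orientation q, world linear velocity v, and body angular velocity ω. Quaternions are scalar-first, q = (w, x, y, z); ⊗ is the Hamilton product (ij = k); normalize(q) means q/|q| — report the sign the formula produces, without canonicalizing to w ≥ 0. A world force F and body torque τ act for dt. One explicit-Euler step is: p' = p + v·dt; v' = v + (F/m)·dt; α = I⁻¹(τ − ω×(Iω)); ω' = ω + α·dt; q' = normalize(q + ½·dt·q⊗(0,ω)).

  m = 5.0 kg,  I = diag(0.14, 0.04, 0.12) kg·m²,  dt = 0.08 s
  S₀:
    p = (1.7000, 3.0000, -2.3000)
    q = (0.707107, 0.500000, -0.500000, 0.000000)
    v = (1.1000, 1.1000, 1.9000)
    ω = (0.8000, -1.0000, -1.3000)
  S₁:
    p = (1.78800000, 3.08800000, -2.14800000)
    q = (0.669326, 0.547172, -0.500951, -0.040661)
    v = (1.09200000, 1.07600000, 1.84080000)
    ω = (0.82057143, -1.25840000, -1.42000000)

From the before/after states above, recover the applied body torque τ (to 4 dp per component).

rate change Δω = (0.02057143, -0.25840000, -0.12000000)
I·α + gyro = (0.1400, -0.1500, -0.1000)

τ = (0.1400, -0.1500, -0.1000)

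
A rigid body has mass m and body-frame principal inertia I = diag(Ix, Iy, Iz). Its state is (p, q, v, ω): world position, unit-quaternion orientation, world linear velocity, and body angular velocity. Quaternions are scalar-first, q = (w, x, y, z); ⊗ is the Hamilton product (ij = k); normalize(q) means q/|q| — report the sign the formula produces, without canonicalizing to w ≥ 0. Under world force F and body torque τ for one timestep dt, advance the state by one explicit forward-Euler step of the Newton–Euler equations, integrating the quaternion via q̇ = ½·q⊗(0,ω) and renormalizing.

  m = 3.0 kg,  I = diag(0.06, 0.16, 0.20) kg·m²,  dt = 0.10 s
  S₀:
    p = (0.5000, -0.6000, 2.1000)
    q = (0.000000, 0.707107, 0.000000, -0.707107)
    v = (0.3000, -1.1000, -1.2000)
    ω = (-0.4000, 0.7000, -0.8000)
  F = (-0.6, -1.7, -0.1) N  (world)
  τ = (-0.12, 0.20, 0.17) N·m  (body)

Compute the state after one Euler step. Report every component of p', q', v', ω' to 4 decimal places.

p' = (0.5300, -0.7100, 1.9800)
q' = (-0.0141, 0.7307, 0.0424, -0.6813)
v' = (0.2800, -1.1567, -1.2033)
ω' = (-0.5627, 0.8530, -0.7010)

(τ − ω×Iω)/I = (-1.6267, 1.5300, 0.9900)
ω + α·dt = (-0.5627, 0.8530, -0.7010)
2q̇ = q⊗(0,ω) = (-0.2828428, 0.4949749, 0.8485284, 0.4949749)
updated quaternion q' = (-0.0141, 0.7307, 0.0424, -0.6813)
a = F/m = (-0.2000, -0.5667, -0.0333)
new position p' = (0.5300, -0.7100, 1.9800)
v + (F/m)dt = (0.2800, -1.1567, -1.2033)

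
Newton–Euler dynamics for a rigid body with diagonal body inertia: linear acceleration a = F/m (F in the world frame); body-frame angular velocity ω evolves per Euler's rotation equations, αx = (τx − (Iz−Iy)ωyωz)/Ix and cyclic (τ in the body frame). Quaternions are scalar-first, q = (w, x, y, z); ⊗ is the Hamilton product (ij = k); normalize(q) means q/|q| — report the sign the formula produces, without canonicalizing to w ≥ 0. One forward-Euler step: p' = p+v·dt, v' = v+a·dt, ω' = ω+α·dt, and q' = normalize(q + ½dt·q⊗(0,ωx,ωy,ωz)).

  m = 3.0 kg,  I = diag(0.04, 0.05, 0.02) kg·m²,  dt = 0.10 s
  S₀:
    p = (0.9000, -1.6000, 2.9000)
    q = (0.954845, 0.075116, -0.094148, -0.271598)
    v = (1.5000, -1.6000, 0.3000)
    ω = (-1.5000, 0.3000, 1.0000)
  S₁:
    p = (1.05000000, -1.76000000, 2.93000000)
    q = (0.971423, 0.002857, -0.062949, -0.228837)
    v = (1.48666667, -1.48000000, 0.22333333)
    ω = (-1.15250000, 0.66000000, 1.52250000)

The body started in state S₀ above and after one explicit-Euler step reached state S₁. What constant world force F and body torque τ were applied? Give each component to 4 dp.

F = (-0.4000, 3.6000, -2.3000)
τ = (0.1300, 0.1500, 0.1000)

ω₁ − ω₀ = (0.34750000, 0.36000000, 0.52250000)
ω₀×(Iω₀) = (-0.0090, -0.0300, -0.0045)
applied torque τ = (0.1300, 0.1500, 0.1000)
velocity change Δv = (-0.01333333, 0.12000000, -0.07666667)
applied force F = (-0.4000, 3.6000, -2.3000)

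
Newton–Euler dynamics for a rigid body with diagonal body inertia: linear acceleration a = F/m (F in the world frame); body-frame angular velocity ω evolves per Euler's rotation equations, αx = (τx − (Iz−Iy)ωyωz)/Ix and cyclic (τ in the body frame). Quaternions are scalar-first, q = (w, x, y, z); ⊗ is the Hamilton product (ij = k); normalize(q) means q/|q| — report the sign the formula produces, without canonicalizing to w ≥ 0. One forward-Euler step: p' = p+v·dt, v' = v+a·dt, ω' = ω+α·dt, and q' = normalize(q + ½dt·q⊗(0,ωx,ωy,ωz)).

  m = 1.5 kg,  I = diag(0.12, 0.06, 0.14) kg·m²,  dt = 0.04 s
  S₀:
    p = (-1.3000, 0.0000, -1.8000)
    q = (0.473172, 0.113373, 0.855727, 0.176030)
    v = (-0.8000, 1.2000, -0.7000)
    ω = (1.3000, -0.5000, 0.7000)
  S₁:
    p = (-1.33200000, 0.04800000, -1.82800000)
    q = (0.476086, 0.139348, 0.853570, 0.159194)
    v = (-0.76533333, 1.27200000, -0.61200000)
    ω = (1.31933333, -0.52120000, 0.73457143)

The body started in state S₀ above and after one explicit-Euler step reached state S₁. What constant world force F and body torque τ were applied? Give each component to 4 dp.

Δω = ω₁−ω₀ = (0.01933333, -0.02120000, 0.03457143)
I·α + gyro = (0.0300, -0.0500, 0.1600)
velocity change Δv = (0.03466667, 0.07200000, 0.08800000)
F = m·Δv/dt = (1.3000, 2.7000, 3.3000)

F = (1.3000, 2.7000, 3.3000)
τ = (0.0300, -0.0500, 0.1600)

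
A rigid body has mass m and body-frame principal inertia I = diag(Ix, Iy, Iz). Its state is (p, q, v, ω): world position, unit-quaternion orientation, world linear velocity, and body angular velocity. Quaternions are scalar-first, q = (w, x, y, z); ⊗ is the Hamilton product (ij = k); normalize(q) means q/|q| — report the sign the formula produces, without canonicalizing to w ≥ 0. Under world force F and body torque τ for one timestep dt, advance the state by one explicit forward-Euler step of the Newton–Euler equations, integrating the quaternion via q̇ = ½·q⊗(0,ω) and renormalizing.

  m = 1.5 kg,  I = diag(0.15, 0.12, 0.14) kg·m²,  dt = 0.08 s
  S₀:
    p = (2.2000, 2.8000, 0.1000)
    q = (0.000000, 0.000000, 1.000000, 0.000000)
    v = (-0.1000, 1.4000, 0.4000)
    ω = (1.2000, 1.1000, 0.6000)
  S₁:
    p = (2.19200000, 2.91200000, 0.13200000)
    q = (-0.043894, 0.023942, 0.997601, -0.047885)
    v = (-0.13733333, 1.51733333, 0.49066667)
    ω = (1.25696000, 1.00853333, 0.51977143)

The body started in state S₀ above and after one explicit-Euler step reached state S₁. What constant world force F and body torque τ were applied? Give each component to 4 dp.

velocity change Δv = (-0.03733333, 0.11733333, 0.09066667)
F = m·Δv/dt = (-0.7000, 2.2000, 1.7000)
rate change Δω = (0.05696000, -0.09146667, -0.08022857)
gyro term ω₀×Iω₀ = (0.0132, 0.0072, -0.0396)
applied torque τ = (0.1200, -0.1300, -0.1800)

F = (-0.7000, 2.2000, 1.7000)
τ = (0.1200, -0.1300, -0.1800)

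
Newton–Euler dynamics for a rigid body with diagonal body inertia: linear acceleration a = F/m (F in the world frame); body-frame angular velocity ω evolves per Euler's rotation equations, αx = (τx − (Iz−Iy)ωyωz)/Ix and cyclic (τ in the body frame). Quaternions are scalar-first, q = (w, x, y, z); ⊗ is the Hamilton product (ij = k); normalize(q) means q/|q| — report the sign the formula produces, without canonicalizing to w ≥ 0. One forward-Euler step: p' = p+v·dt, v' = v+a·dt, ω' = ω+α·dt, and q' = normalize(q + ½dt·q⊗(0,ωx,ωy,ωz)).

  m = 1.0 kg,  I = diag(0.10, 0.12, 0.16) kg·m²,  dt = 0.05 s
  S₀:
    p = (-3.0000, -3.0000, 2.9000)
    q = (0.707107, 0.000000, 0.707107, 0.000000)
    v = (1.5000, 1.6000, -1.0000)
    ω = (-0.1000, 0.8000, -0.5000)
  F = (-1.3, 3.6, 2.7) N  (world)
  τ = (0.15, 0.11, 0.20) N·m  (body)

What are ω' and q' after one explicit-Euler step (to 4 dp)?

ω' = (-0.0170, 0.8471, -0.4370)
q' = (0.6928, -0.0106, 0.7210, -0.0071)

(τ − ω×Iω)/I = (1.6600, 0.9417, 1.2600)
ω + α·dt = (-0.0170, 0.8471, -0.4370)
2q̇ = q⊗(0,ω) = (-0.5656856, -0.4242642, 0.5656856, -0.2828428)
updated quaternion q' = (0.6928, -0.0106, 0.7210, -0.0071)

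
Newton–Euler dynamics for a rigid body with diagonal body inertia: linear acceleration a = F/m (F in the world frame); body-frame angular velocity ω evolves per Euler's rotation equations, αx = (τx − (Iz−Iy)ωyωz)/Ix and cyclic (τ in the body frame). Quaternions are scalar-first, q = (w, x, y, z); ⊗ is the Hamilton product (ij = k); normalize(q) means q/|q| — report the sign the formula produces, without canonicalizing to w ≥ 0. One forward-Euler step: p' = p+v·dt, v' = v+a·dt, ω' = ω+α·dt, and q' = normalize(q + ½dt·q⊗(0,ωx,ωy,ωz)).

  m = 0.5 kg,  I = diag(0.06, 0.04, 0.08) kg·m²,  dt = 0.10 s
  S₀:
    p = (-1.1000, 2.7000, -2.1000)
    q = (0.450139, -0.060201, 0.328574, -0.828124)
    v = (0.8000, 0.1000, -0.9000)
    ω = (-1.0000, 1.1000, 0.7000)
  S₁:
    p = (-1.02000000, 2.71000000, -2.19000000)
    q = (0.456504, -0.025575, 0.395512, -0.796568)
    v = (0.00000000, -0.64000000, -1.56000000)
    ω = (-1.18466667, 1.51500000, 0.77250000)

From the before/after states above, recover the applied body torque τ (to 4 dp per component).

rate change Δω = (-0.18466667, 0.41500000, 0.07250000)
I·α + gyro = (-0.0800, 0.1800, 0.0800)

τ = (-0.0800, 0.1800, 0.0800)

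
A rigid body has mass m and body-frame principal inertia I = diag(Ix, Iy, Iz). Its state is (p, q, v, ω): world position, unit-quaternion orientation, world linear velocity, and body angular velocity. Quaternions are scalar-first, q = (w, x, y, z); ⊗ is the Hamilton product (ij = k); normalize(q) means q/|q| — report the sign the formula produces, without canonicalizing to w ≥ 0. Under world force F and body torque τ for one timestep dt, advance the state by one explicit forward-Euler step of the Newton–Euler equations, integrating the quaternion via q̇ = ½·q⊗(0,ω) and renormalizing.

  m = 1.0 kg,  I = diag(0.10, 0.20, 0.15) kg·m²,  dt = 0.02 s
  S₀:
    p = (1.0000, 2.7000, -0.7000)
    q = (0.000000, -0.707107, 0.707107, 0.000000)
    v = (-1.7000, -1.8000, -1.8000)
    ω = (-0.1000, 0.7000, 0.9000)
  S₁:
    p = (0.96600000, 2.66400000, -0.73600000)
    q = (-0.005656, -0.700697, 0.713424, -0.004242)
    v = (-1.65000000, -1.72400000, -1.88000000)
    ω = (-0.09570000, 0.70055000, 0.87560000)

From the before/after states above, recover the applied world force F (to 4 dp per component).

F = (2.5000, 3.8000, -4.0000)

Δv = v₁−v₀ = (0.05000000, 0.07600000, -0.08000000)
m·(v₁−v₀)/dt = (2.5000, 3.8000, -4.0000)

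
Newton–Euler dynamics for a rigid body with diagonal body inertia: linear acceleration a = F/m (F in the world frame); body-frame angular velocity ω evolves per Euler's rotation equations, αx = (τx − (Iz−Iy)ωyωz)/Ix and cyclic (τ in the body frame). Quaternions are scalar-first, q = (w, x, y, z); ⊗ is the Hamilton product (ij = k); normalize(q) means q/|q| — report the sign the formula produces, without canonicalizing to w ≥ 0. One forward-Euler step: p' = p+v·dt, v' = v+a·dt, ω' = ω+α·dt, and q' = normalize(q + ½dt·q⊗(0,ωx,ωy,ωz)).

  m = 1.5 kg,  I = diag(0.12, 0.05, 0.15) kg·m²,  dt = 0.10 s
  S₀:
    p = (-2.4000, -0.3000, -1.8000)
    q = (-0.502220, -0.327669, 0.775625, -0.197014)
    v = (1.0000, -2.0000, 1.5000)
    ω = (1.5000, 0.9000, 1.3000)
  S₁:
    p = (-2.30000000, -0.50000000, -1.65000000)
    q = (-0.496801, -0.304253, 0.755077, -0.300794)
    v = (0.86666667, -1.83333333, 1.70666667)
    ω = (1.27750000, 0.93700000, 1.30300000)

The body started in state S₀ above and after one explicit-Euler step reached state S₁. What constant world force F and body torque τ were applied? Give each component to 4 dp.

Δv = v₁−v₀ = (-0.13333333, 0.16666667, 0.20666667)
applied force F = (-2.0000, 2.5000, 3.1000)
rate change Δω = (-0.22250000, 0.03700000, 0.00300000)
gyro term ω₀×Iω₀ = (0.1170, -0.0585, -0.0945)
applied torque τ = (-0.1500, -0.0400, -0.0900)

F = (-2.0000, 2.5000, 3.1000)
τ = (-0.1500, -0.0400, -0.0900)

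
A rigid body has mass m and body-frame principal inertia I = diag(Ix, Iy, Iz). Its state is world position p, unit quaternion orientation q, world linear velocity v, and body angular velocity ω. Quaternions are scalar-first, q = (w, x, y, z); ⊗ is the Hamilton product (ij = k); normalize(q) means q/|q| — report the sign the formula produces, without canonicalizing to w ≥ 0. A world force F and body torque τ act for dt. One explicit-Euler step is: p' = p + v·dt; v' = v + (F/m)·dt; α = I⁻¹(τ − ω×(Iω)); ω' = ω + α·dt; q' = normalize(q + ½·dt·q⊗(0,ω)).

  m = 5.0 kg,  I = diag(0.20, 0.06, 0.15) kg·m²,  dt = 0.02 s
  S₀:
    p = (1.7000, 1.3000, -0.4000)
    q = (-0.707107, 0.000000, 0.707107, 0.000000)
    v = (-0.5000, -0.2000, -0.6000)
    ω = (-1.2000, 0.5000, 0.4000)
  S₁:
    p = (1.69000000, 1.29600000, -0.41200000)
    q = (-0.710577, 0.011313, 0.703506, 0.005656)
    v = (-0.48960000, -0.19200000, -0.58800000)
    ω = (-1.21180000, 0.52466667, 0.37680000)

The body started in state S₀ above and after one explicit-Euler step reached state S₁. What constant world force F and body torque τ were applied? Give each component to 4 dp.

rate change Δω = (-0.01180000, 0.02466667, -0.02320000)
precession coupling = (0.0180, -0.0240, 0.0840)
applied torque τ = (-0.1000, 0.0500, -0.0900)
v₁ − v₀ = (0.01040000, 0.00800000, 0.01200000)
applied force F = (2.6000, 2.0000, 3.0000)

F = (2.6000, 2.0000, 3.0000)
τ = (-0.1000, 0.0500, -0.0900)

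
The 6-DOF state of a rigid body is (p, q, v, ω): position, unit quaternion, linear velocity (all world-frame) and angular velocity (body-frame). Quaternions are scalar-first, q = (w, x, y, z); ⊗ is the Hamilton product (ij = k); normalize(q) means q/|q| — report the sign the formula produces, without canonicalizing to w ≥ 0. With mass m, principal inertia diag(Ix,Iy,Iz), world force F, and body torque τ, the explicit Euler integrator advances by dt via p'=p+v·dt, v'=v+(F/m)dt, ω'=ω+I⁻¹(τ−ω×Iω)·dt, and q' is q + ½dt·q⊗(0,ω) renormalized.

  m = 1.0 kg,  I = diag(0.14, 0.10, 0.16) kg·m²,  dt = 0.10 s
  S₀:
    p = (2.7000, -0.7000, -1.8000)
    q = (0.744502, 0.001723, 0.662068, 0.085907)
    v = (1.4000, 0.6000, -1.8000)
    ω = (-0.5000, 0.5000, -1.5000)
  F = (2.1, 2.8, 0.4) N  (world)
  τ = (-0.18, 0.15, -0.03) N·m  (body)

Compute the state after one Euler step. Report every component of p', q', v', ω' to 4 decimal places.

p' = (2.8400, -0.6400, -1.9800)
q' = (0.7319, -0.0685, 0.6763, 0.0465)
v' = (1.6100, 0.8800, -1.7600)
ω' = (-0.5964, 0.6650, -1.5250)

a = (2.1000, 2.8000, 0.4000)
p + v·dt = (2.8400, -0.6400, -1.9800)
v' = v + a·dt = (1.6100, 0.8800, -1.7600)
precession coupling ω×(Iω) = (-0.0450, -0.0150, 0.0100)
α = I⁻¹(τ − ω×Iω) = (-0.9643, 1.6500, -0.2500)
ω' = ω + α·dt = (-0.5964, 0.6650, -1.5250)
q⊗(0,ω) = (-0.2013120, -1.4083065, 0.3318820, -0.7848575)
q' = normalize(q + ½dt·q⊗(0,ω)) = (0.7319, -0.0685, 0.6763, 0.0465)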